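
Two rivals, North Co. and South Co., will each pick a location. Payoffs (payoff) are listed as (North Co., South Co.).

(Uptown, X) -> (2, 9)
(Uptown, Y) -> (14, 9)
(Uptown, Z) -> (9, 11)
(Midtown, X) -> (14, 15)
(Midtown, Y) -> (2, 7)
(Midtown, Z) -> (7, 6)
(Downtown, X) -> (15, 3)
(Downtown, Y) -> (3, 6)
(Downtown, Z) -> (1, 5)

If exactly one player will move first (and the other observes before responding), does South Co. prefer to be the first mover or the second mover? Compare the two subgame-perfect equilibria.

second

If North Co. leads: South Co.'s best replies are Uptown→Z, Midtown→X, Downtown→Y; North Co.'s induced payoffs 9, 14, 3; outcome (Midtown, X), payoffs (14, 15).
If South Co. leads: North Co.'s best replies are X→Downtown, Y→Uptown, Z→Uptown; South Co.'s induced payoffs 3, 9, 11; outcome (Uptown, Z), payoffs (9, 11).
South Co. gets 11 moving first and 15 moving second, so South Co. prefers to move second.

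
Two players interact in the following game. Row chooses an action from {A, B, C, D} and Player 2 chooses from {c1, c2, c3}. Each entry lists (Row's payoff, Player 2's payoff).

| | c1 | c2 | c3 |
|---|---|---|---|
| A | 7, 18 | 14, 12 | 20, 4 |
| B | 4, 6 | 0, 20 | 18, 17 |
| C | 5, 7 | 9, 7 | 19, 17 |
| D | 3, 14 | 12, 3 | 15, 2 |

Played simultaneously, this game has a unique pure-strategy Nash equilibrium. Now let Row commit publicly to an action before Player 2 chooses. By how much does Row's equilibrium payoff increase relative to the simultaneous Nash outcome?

12

Player 2 best-responds to each possible Row move:
- A: BR = c1, leader payoff 7.
- B: BR = c2, leader payoff 0.
- C: BR = c3, leader payoff 19.
- D: BR = c1, leader payoff 3.
Row's induced payoffs are 7, 0, 19, 3, so Row commits to C. Subgame-perfect outcome: (C, c3) with payoffs (19, 17).
Under simultaneous play:
Row's best replies: c1→A; c2→A; c3→A.
Player 2's best replies: A→c1; B→c2; C→c3; D→c1.
The unique mutual best reply is (A, c1), giving (7, 18).
Row's commitment gain: 19 − 7 = 12.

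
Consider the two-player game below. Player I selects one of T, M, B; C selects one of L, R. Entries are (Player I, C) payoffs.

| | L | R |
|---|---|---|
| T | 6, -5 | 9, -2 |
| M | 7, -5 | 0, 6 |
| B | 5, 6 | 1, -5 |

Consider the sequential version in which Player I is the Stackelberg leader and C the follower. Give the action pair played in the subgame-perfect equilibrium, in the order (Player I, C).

Solve by backward induction (Player I leads).
- T: C compares -5, -2 and picks R; Player I would get 9.
- M: C compares -5, 6 and picks R; Player I would get 0.
- B: C compares 6, -5 and picks L; Player I would get 5.
Among 9, 0, 5, the best is 9 at T. Subgame-perfect outcome: (T, R) with payoffs (9, -2).

(T, R)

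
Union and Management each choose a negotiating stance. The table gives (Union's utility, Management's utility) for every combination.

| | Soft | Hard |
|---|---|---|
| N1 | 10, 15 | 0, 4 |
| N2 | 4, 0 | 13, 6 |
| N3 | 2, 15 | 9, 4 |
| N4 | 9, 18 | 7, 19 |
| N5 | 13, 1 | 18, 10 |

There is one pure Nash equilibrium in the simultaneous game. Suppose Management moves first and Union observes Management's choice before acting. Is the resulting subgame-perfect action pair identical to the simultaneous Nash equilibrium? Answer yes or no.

yes

Backward induction with Management moving first.
- Soft: BR = N5, leader payoff 1.
- Hard: BR = N5, leader payoff 10.
Management's induced payoffs are 1, 10, so Management commits to Hard. Subgame-perfect outcome: (N5, Hard) with payoffs (18, 10).
For the simultaneous game, intersect best replies.
Union's best replies: Soft→N5; Hard→N5.
Management's best replies: N1→Soft; N2→Hard; N3→Soft; N4→Hard; N5→Hard.
The unique mutual best reply is (N5, Hard), giving (18, 10).
Sequential outcome (N5, Hard) coincides with the Nash profile (N5, Hard).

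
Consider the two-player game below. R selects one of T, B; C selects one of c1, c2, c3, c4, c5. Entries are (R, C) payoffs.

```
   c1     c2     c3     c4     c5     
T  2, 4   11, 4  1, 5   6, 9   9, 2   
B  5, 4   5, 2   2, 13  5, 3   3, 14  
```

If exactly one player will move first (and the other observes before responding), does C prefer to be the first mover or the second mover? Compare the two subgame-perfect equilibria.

If R leads: C's best replies are T→c4, B→c5; R's induced payoffs 6, 3; outcome (T, c4), payoffs (6, 9).
If C leads: R's best replies are c1→B, c2→T, c3→B, c4→T, c5→T; C's induced payoffs 4, 4, 13, 9, 2; outcome (B, c3), payoffs (2, 13).
C gets 13 moving first and 9 moving second, so C prefers to move first.

first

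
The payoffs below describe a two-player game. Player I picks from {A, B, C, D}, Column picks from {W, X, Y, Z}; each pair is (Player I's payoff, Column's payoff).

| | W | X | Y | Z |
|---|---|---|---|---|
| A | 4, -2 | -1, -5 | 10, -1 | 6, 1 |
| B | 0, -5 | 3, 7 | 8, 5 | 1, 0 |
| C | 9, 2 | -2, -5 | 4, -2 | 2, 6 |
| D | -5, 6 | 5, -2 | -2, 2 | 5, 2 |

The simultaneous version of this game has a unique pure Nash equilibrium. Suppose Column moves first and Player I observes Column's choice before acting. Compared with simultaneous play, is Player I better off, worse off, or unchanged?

Work backward from Player I's decision.
- W → Player I plays C (best of 4, 0, 9, -5); Column gets 2.
- X → Player I plays D (best of -1, 3, -2, 5); Column gets -2.
- Y → Player I plays A (best of 10, 8, 4, -2); Column gets -1.
- Z → Player I plays A (best of 6, 1, 2, 5); Column gets 1.
Among 2, -2, -1, 1, the best is 2 at W. Subgame-perfect outcome: (C, W) with payoffs (9, 2).
For the simultaneous game, intersect best replies.
Player I's best replies: W→C; X→D; Y→A; Z→A.
Column's best replies: A→Z; B→X; C→Z; D→W.
Only (A, Z) has each player best-responding; Nash payoffs (6, 1).
Player I earns 9 sequentially versus 6 at the Nash outcome: better off.

better off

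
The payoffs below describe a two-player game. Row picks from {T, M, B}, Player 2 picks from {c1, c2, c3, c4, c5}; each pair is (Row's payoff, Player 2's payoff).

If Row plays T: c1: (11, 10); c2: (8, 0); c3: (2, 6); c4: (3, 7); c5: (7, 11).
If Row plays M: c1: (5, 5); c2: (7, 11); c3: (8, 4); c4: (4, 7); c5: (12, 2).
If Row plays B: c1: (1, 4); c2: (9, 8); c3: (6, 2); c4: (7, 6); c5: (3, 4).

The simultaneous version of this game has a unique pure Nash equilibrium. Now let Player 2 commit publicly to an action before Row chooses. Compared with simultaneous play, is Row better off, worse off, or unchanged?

Row best-responds to each possible Player 2 move:
- c1 → Row plays T (best of 11, 5, 1); Player 2 gets 10.
- c2 → Row plays B (best of 8, 7, 9); Player 2 gets 8.
- c3 → Row plays M (best of 2, 8, 6); Player 2 gets 4.
- c4 → Row plays B (best of 3, 4, 7); Player 2 gets 6.
- c5 → Row plays M (best of 7, 12, 3); Player 2 gets 2.
Maximizing over 10, 8, 4, 6, 2, Player 2 chooses c1. Subgame-perfect outcome: (T, c1) with payoffs (11, 10).
Under simultaneous play:
Row's best replies: c1→T; c2→B; c3→M; c4→B; c5→M.
Player 2's best replies: T→c5; M→c2; B→c2.
The unique mutual best reply is (B, c2), giving (9, 8).
Row earns 11 sequentially versus 9 at the Nash outcome: better off.

better off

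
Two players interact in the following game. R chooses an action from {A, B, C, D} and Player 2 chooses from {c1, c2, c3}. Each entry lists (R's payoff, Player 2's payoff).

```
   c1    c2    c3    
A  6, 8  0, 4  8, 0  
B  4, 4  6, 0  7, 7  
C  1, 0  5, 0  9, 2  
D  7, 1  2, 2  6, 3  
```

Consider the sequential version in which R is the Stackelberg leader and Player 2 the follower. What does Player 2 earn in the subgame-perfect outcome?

Player 2 best-responds to each possible R move:
- A → Player 2 plays c1 (best of 8, 4, 0); R gets 6.
- B → Player 2 plays c3 (best of 4, 0, 7); R gets 7.
- C → Player 2 plays c3 (best of 0, 0, 2); R gets 9.
- D → Player 2 plays c3 (best of 1, 2, 3); R gets 6.
Among 6, 7, 9, 6, the best is 9 at C. Subgame-perfect outcome: (C, c3) with payoffs (9, 2).

2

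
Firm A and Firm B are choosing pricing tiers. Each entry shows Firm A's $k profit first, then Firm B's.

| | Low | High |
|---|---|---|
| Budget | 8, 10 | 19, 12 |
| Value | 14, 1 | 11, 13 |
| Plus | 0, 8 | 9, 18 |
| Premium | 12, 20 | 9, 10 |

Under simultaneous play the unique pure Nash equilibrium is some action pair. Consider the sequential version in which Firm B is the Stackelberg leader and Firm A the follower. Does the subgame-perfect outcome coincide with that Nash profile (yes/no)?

yes

Work backward from Firm A's decision.
- Low → Firm A plays Value (best of 8, 14, 0, 12); Firm B gets 1.
- High → Firm A plays Budget (best of 19, 11, 9, 9); Firm B gets 12.
Firm B's induced payoffs are 1, 12, so Firm B commits to High. Subgame-perfect outcome: (Budget, High) with payoffs (19, 12).
For the simultaneous game, intersect best replies.
Firm A's best replies: Low→Value; High→Budget.
Firm B's best replies: Budget→High; Value→High; Plus→High; Premium→Low.
The unique mutual best reply is (Budget, High), giving (19, 12).
Sequential outcome (Budget, High) coincides with the Nash profile (Budget, High).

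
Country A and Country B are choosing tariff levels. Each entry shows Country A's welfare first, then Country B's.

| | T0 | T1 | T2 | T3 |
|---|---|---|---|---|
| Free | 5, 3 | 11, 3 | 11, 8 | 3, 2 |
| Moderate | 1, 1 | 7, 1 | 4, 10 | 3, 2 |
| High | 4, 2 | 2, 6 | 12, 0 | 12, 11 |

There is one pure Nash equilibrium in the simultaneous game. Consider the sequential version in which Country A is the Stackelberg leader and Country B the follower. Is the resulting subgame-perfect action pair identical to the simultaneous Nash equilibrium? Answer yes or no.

Backward induction with Country A moving first.
- Free: BR = T2, leader payoff 11.
- Moderate: BR = T2, leader payoff 4.
- High: BR = T3, leader payoff 12.
Maximizing over 11, 4, 12, Country A chooses High. Subgame-perfect outcome: (High, T3) with payoffs (12, 11).
For the simultaneous game, intersect best replies.
Country A's best replies: T0→Free; T1→Free; T2→High; T3→High.
Country B's best replies: Free→T2; Moderate→T2; High→T3.
Only (High, T3) has each player best-responding; Nash payoffs (12, 11).
Sequential outcome (High, T3) coincides with the Nash profile (High, T3).

yes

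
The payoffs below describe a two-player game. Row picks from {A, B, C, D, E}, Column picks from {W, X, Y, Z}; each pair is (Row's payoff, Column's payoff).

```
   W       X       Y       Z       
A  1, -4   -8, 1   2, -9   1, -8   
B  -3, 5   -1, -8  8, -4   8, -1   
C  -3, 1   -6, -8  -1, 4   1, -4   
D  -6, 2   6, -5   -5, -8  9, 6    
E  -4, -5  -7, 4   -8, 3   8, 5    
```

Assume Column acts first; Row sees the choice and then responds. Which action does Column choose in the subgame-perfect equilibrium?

Z

Work backward from Row's decision.
- W: Row compares 1, -3, -3, -6, -4 and picks A; Column would get -4.
- X: Row compares -8, -1, -6, 6, -7 and picks D; Column would get -5.
- Y: Row compares 2, 8, -1, -5, -8 and picks B; Column would get -4.
- Z: Row compares 1, 8, 1, 9, 8 and picks D; Column would get 6.
Maximizing over -4, -5, -4, 6, Column chooses Z. Subgame-perfect outcome: (D, Z) with payoffs (9, 6).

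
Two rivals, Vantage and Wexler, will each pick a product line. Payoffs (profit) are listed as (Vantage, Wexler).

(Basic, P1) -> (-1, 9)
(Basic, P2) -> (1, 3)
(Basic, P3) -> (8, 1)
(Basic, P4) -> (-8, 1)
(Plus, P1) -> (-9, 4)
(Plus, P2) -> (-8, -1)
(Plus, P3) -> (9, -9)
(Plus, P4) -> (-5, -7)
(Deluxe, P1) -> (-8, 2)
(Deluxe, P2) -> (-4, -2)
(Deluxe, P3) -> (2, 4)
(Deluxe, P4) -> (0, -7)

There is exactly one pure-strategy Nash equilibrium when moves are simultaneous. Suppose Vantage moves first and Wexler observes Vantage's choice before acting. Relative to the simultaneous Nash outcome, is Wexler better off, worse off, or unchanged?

worse off

Backward induction with Vantage moving first.
- Basic → Wexler plays P1 (best of 9, 3, 1, 1); Vantage gets -1.
- Plus → Wexler plays P1 (best of 4, -1, -9, -7); Vantage gets -9.
- Deluxe → Wexler plays P3 (best of 2, -2, 4, -7); Vantage gets 2.
Among -1, -9, 2, the best is 2 at Deluxe. Subgame-perfect outcome: (Deluxe, P3) with payoffs (2, 4).
Under simultaneous play:
Vantage's best replies: P1→Basic; P2→Basic; P3→Plus; P4→Deluxe.
Wexler's best replies: Basic→P1; Plus→P1; Deluxe→P3.
The unique mutual best reply is (Basic, P1), giving (-1, 9).
Wexler earns 4 sequentially versus 9 at the Nash outcome: worse off.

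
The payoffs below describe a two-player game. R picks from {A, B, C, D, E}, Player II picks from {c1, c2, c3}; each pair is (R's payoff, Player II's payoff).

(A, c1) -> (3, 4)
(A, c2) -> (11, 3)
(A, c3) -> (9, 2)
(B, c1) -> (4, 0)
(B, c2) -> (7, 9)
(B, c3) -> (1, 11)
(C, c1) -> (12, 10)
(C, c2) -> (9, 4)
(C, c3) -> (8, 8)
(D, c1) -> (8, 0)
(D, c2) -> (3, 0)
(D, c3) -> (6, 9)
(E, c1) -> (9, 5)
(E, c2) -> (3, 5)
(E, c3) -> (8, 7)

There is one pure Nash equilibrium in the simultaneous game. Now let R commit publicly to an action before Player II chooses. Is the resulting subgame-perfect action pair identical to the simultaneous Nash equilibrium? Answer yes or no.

yes

Backward induction with R moving first.
- A: Player II compares 4, 3, 2 and picks c1; R would get 3.
- B: Player II compares 0, 9, 11 and picks c3; R would get 1.
- C: Player II compares 10, 4, 8 and picks c1; R would get 12.
- D: Player II compares 0, 0, 9 and picks c3; R would get 6.
- E: Player II compares 5, 5, 7 and picks c3; R would get 8.
Among 3, 1, 12, 6, 8, the best is 12 at C. Subgame-perfect outcome: (C, c1) with payoffs (12, 10).
For the simultaneous game, intersect best replies.
R's best replies: c1→C; c2→A; c3→A.
Player II's best replies: A→c1; B→c3; C→c1; D→c3; E→c3.
The unique mutual best reply is (C, c1), giving (12, 10).
Sequential outcome (C, c1) coincides with the Nash profile (C, c1).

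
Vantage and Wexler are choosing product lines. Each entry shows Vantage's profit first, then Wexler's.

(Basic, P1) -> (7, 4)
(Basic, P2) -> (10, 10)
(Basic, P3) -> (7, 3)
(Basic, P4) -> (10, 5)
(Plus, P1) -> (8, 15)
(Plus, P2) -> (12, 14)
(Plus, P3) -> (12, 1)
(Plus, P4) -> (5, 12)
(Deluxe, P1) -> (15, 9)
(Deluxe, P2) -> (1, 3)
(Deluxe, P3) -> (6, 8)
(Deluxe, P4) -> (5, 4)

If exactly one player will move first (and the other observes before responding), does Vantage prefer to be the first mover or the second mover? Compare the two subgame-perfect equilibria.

first

If Vantage leads: Wexler's best replies are Basic→P2, Plus→P1, Deluxe→P1; Vantage's induced payoffs 10, 8, 15; outcome (Deluxe, P1), payoffs (15, 9).
If Wexler leads: Vantage's best replies are P1→Deluxe, P2→Plus, P3→Plus, P4→Basic; Wexler's induced payoffs 9, 14, 1, 5; outcome (Plus, P2), payoffs (12, 14).
Vantage gets 15 moving first and 12 moving second, so Vantage prefers to move first.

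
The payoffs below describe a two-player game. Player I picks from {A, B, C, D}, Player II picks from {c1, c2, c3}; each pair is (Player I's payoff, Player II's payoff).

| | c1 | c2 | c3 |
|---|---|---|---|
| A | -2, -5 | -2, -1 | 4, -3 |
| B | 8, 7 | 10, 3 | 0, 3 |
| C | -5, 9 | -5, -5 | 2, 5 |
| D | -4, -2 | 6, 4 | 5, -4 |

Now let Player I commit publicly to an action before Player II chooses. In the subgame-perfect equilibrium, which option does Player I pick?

Work backward from Player II's decision.
- A: Player II compares -5, -1, -3 and picks c2; Player I would get -2.
- B: Player II compares 7, 3, 3 and picks c1; Player I would get 8.
- C: Player II compares 9, -5, 5 and picks c1; Player I would get -5.
- D: Player II compares -2, 4, -4 and picks c2; Player I would get 6.
Maximizing over -2, 8, -5, 6, Player I chooses B. Subgame-perfect outcome: (B, c1) with payoffs (8, 7).

B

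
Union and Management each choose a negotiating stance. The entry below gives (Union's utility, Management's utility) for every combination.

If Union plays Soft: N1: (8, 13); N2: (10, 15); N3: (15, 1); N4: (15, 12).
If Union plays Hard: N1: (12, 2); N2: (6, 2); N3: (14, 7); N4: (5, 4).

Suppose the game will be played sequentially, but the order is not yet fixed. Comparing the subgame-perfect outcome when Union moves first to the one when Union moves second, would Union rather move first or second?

If Union leads: Management's best replies are Soft→N2, Hard→N3; Union's induced payoffs 10, 14; outcome (Hard, N3), payoffs (14, 7).
If Management leads: Union's best replies are N1→Hard, N2→Soft, N3→Soft, N4→Soft; Management's induced payoffs 2, 15, 1, 12; outcome (Soft, N2), payoffs (10, 15).
Union gets 14 moving first and 10 moving second, so Union prefers to move first.

first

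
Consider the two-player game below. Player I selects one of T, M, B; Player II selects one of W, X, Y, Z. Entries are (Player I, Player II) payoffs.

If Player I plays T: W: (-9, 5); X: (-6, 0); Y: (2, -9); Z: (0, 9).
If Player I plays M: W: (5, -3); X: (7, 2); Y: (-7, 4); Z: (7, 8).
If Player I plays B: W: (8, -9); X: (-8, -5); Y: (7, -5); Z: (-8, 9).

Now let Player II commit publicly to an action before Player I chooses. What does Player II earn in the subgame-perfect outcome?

Work backward from Player I's decision.
- W → Player I plays B (best of -9, 5, 8); Player II gets -9.
- X → Player I plays M (best of -6, 7, -8); Player II gets 2.
- Y → Player I plays B (best of 2, -7, 7); Player II gets -5.
- Z → Player I plays M (best of 0, 7, -8); Player II gets 8.
Player II's induced payoffs are -9, 2, -5, 8, so Player II commits to Z. Subgame-perfect outcome: (M, Z) with payoffs (7, 8).

8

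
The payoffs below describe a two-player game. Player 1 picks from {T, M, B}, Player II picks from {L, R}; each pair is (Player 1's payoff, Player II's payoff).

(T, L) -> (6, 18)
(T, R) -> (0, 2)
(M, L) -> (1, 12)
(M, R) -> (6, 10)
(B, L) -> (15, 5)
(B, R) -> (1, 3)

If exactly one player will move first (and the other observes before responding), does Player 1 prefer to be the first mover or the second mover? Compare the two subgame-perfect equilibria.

If Player 1 leads: Player II's best replies are T→L, M→L, B→L; Player 1's induced payoffs 6, 1, 15; outcome (B, L), payoffs (15, 5).
If Player II leads: Player 1's best replies are L→B, R→M; Player II's induced payoffs 5, 10; outcome (M, R), payoffs (6, 10).
Player 1 gets 15 moving first and 6 moving second, so Player 1 prefers to move first.

first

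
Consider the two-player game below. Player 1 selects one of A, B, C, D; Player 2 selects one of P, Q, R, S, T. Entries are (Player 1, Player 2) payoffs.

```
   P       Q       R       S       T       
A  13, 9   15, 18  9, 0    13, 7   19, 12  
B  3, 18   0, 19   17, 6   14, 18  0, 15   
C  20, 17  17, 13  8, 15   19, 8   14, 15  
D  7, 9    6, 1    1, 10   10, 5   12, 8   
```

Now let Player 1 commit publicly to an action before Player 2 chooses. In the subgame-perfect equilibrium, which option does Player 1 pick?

C

Work backward from Player 2's decision.
- A: BR = Q, leader payoff 15.
- B: BR = Q, leader payoff 0.
- C: BR = P, leader payoff 20.
- D: BR = R, leader payoff 1.
Player 1's induced payoffs are 15, 0, 20, 1, so Player 1 commits to C. Subgame-perfect outcome: (C, P) with payoffs (20, 17).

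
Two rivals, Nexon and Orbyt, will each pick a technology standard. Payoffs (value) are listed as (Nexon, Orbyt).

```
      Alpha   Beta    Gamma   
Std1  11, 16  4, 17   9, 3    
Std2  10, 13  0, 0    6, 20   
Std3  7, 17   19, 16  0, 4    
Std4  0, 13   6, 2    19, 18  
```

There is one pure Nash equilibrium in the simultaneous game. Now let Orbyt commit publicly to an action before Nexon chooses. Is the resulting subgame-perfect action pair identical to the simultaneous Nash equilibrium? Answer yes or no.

yes

Solve by backward induction (Orbyt leads).
- Alpha: Nexon compares 11, 10, 7, 0 and picks Std1; Orbyt would get 16.
- Beta: Nexon compares 4, 0, 19, 6 and picks Std3; Orbyt would get 16.
- Gamma: Nexon compares 9, 6, 0, 19 and picks Std4; Orbyt would get 18.
Orbyt's induced payoffs are 16, 16, 18, so Orbyt commits to Gamma. Subgame-perfect outcome: (Std4, Gamma) with payoffs (19, 18).
For the simultaneous game, intersect best replies.
Nexon's best replies: Alpha→Std1; Beta→Std3; Gamma→Std4.
Orbyt's best replies: Std1→Beta; Std2→Gamma; Std3→Alpha; Std4→Gamma.
Only (Std4, Gamma) has each player best-responding; Nash payoffs (19, 18).
Sequential outcome (Std4, Gamma) coincides with the Nash profile (Std4, Gamma).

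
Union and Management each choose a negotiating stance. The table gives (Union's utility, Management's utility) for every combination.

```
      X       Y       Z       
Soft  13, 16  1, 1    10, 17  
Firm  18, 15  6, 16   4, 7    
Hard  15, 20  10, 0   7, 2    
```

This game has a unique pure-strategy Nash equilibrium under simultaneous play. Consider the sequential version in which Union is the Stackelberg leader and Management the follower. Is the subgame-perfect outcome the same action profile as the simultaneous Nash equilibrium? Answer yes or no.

Work backward from Management's decision.
- Soft → Management plays Z (best of 16, 1, 17); Union gets 10.
- Firm → Management plays Y (best of 15, 16, 7); Union gets 6.
- Hard → Management plays X (best of 20, 0, 2); Union gets 15.
Union's induced payoffs are 10, 6, 15, so Union commits to Hard. Subgame-perfect outcome: (Hard, X) with payoffs (15, 20).
Under simultaneous play:
Union's best replies: X→Firm; Y→Hard; Z→Soft.
Management's best replies: Soft→Z; Firm→Y; Hard→X.
The unique mutual best reply is (Soft, Z), giving (10, 17).
Sequential outcome (Hard, X) differs from the Nash profile (Soft, Z).

no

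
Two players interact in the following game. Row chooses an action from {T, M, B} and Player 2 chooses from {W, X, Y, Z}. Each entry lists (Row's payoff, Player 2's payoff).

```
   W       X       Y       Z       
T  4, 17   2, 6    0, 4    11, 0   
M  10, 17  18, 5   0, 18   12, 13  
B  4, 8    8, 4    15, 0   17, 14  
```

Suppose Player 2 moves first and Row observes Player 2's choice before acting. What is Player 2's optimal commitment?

Work backward from Row's decision.
- W → Row plays M (best of 4, 10, 4); Player 2 gets 17.
- X → Row plays M (best of 2, 18, 8); Player 2 gets 5.
- Y → Row plays B (best of 0, 0, 15); Player 2 gets 0.
- Z → Row plays B (best of 11, 12, 17); Player 2 gets 14.
Maximizing over 17, 5, 0, 14, Player 2 chooses W. Subgame-perfect outcome: (M, W) with payoffs (10, 17).

W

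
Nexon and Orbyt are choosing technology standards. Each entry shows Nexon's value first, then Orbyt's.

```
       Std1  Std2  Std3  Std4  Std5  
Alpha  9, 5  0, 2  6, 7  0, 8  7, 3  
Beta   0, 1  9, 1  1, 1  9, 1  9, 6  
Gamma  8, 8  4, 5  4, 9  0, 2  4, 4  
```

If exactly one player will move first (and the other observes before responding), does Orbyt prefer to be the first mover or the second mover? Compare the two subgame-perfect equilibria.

first

If Nexon leads: Orbyt's best replies are Alpha→Std4, Beta→Std5, Gamma→Std3; Nexon's induced payoffs 0, 9, 4; outcome (Beta, Std5), payoffs (9, 6).
If Orbyt leads: Nexon's best replies are Std1→Alpha, Std2→Beta, Std3→Alpha, Std4→Beta, Std5→Beta; Orbyt's induced payoffs 5, 1, 7, 1, 6; outcome (Alpha, Std3), payoffs (6, 7).
Orbyt gets 7 moving first and 6 moving second, so Orbyt prefers to move first.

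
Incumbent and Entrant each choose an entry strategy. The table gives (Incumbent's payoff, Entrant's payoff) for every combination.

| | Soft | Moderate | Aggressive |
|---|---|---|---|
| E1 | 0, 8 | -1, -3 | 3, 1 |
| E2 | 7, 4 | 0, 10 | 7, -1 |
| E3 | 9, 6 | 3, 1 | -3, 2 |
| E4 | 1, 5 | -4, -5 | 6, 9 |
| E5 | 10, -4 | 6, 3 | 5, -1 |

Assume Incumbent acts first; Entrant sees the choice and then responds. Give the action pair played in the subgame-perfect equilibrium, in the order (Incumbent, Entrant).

Work backward from Entrant's decision.
- E1: Entrant compares 8, -3, 1 and picks Soft; Incumbent would get 0.
- E2: Entrant compares 4, 10, -1 and picks Moderate; Incumbent would get 0.
- E3: Entrant compares 6, 1, 2 and picks Soft; Incumbent would get 9.
- E4: Entrant compares 5, -5, 9 and picks Aggressive; Incumbent would get 6.
- E5: Entrant compares -4, 3, -1 and picks Moderate; Incumbent would get 6.
Among 0, 0, 9, 6, 6, the best is 9 at E3. Subgame-perfect outcome: (E3, Soft) with payoffs (9, 6).

(E3, Soft)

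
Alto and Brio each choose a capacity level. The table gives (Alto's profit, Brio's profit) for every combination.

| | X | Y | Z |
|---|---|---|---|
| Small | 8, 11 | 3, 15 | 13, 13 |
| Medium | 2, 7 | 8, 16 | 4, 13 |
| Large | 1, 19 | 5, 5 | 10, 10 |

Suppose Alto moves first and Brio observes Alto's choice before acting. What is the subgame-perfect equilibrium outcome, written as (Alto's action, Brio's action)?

(Medium, Y)

Brio best-responds to each possible Alto move:
- Small: Brio compares 11, 15, 13 and picks Y; Alto would get 3.
- Medium: Brio compares 7, 16, 13 and picks Y; Alto would get 8.
- Large: Brio compares 19, 5, 10 and picks X; Alto would get 1.
Maximizing over 3, 8, 1, Alto chooses Medium. Subgame-perfect outcome: (Medium, Y) with payoffs (8, 16).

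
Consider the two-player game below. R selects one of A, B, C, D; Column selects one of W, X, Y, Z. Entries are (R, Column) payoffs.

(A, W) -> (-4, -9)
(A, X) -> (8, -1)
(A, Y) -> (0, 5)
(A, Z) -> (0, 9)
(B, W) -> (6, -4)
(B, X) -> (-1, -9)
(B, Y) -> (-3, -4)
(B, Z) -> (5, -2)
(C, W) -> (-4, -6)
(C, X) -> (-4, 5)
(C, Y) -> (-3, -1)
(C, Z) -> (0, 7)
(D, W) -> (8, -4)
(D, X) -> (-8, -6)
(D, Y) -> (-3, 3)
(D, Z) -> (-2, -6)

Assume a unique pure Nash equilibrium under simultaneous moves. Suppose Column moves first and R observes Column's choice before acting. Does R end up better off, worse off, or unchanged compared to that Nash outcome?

Work backward from R's decision.
- W → R plays D (best of -4, 6, -4, 8); Column gets -4.
- X → R plays A (best of 8, -1, -4, -8); Column gets -1.
- Y → R plays A (best of 0, -3, -3, -3); Column gets 5.
- Z → R plays B (best of 0, 5, 0, -2); Column gets -2.
Among -4, -1, 5, -2, the best is 5 at Y. Subgame-perfect outcome: (A, Y) with payoffs (0, 5).
Under simultaneous play:
R's best replies: W→D; X→A; Y→A; Z→B.
Column's best replies: A→Z; B→Z; C→Z; D→Y.
Only (B, Z) has each player best-responding; Nash payoffs (5, -2).
R earns 0 sequentially versus 5 at the Nash outcome: worse off.

worse off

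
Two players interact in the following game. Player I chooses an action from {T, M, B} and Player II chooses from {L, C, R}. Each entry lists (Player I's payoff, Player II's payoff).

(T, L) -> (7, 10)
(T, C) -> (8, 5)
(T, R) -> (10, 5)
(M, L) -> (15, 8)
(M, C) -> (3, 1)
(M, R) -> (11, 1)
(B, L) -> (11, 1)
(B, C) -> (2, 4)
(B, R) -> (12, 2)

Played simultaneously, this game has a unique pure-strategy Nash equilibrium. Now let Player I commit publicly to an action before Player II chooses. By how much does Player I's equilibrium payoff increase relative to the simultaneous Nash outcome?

0

Player II best-responds to each possible Player I move:
- T → Player II plays L (best of 10, 5, 5); Player I gets 7.
- M → Player II plays L (best of 8, 1, 1); Player I gets 15.
- B → Player II plays C (best of 1, 4, 2); Player I gets 2.
Player I's induced payoffs are 7, 15, 2, so Player I commits to M. Subgame-perfect outcome: (M, L) with payoffs (15, 8).
Now find the simultaneous Nash equilibrium.
Player I's best replies: L→M; C→T; R→B.
Player II's best replies: T→L; M→L; B→C.
The unique mutual best reply is (M, L), giving (15, 8).
Player I's commitment gain: 15 − 15 = 0.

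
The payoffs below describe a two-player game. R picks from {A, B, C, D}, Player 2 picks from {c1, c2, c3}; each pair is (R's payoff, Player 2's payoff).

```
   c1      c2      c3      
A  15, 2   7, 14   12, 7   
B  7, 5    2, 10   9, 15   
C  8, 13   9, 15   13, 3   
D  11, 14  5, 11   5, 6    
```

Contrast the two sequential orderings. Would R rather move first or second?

If R leads: Player 2's best replies are A→c2, B→c3, C→c2, D→c1; R's induced payoffs 7, 9, 9, 11; outcome (D, c1), payoffs (11, 14).
If Player 2 leads: R's best replies are c1→A, c2→C, c3→C; Player 2's induced payoffs 2, 15, 3; outcome (C, c2), payoffs (9, 15).
R gets 11 moving first and 9 moving second, so R prefers to move first.

first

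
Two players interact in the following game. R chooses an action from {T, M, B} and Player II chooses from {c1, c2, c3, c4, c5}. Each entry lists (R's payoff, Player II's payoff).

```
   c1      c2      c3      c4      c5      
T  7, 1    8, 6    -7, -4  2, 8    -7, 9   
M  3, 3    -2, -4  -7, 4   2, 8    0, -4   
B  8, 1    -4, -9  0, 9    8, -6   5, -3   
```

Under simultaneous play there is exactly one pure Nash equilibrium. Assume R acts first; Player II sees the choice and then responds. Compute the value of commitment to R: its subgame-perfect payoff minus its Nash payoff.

Player II best-responds to each possible R move:
- T → Player II plays c5 (best of 1, 6, -4, 8, 9); R gets -7.
- M → Player II plays c4 (best of 3, -4, 4, 8, -4); R gets 2.
- B → Player II plays c3 (best of 1, -9, 9, -6, -3); R gets 0.
Maximizing over -7, 2, 0, R chooses M. Subgame-perfect outcome: (M, c4) with payoffs (2, 8).
Under simultaneous play:
R's best replies: c1→B; c2→T; c3→B; c4→B; c5→B.
Player II's best replies: T→c5; M→c4; B→c3.
The unique mutual best reply is (B, c3), giving (0, 9).
R's commitment gain: 2 − 0 = 2.

2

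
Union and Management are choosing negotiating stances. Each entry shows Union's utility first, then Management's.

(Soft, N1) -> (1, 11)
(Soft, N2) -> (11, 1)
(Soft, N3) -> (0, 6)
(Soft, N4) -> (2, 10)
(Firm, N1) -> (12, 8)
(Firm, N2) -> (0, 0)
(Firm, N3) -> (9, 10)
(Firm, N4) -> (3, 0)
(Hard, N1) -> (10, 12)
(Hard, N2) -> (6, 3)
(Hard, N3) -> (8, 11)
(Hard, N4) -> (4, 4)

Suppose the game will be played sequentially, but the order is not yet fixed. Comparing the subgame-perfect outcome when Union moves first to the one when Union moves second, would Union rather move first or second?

If Union leads: Management's best replies are Soft→N1, Firm→N3, Hard→N1; Union's induced payoffs 1, 9, 10; outcome (Hard, N1), payoffs (10, 12).
If Management leads: Union's best replies are N1→Firm, N2→Soft, N3→Firm, N4→Hard; Management's induced payoffs 8, 1, 10, 4; outcome (Firm, N3), payoffs (9, 10).
Union gets 10 moving first and 9 moving second, so Union prefers to move first.

first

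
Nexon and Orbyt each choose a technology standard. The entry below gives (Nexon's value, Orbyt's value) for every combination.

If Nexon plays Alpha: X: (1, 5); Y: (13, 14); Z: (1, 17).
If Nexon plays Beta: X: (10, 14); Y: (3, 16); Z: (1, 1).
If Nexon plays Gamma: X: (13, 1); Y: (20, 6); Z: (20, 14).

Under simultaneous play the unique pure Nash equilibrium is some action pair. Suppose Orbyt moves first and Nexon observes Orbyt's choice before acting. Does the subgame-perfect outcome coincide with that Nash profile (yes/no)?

Solve by backward induction (Orbyt leads).
- X: BR = Gamma, leader payoff 1.
- Y: BR = Gamma, leader payoff 6.
- Z: BR = Gamma, leader payoff 14.
Maximizing over 1, 6, 14, Orbyt chooses Z. Subgame-perfect outcome: (Gamma, Z) with payoffs (20, 14).
Now find the simultaneous Nash equilibrium.
Nexon's best replies: X→Gamma; Y→Gamma; Z→Gamma.
Orbyt's best replies: Alpha→Z; Beta→Y; Gamma→Z.
The unique mutual best reply is (Gamma, Z), giving (20, 14).
Sequential outcome (Gamma, Z) coincides with the Nash profile (Gamma, Z).

yes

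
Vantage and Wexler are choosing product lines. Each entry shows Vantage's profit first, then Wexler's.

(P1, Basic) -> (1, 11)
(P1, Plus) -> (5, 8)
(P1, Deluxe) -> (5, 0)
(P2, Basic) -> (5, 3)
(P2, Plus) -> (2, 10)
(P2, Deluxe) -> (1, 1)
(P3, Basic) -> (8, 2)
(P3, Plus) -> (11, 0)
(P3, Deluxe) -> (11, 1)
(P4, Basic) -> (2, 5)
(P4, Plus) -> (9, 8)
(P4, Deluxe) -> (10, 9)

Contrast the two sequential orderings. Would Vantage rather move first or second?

If Vantage leads: Wexler's best replies are P1→Basic, P2→Plus, P3→Basic, P4→Deluxe; Vantage's induced payoffs 1, 2, 8, 10; outcome (P4, Deluxe), payoffs (10, 9).
If Wexler leads: Vantage's best replies are Basic→P3, Plus→P3, Deluxe→P3; Wexler's induced payoffs 2, 0, 1; outcome (P3, Basic), payoffs (8, 2).
Vantage gets 10 moving first and 8 moving second, so Vantage prefers to move first.

first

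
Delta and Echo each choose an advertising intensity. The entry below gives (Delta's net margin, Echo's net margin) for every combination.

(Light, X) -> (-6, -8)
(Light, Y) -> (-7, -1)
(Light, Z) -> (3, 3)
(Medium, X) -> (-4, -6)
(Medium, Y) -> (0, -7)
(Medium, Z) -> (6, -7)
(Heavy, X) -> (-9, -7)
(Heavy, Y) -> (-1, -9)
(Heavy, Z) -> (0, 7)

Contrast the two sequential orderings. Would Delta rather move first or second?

first

If Delta leads: Echo's best replies are Light→Z, Medium→X, Heavy→Z; Delta's induced payoffs 3, -4, 0; outcome (Light, Z), payoffs (3, 3).
If Echo leads: Delta's best replies are X→Medium, Y→Medium, Z→Medium; Echo's induced payoffs -6, -7, -7; outcome (Medium, X), payoffs (-4, -6).
Delta gets 3 moving first and -4 moving second, so Delta prefers to move first.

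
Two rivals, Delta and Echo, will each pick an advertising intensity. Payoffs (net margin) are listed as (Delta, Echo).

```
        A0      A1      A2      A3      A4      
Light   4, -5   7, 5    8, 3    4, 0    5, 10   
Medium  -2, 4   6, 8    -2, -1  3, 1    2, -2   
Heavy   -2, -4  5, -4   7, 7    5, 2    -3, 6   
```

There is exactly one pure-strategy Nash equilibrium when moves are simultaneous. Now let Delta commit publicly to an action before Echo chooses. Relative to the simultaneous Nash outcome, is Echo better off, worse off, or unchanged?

worse off

Work backward from Echo's decision.
- Light: BR = A4, leader payoff 5.
- Medium: BR = A1, leader payoff 6.
- Heavy: BR = A2, leader payoff 7.
Among 5, 6, 7, the best is 7 at Heavy. Subgame-perfect outcome: (Heavy, A2) with payoffs (7, 7).
Now find the simultaneous Nash equilibrium.
Delta's best replies: A0→Light; A1→Light; A2→Light; A3→Heavy; A4→Light.
Echo's best replies: Light→A4; Medium→A1; Heavy→A2.
The unique mutual best reply is (Light, A4), giving (5, 10).
Echo earns 7 sequentially versus 10 at the Nash outcome: worse off.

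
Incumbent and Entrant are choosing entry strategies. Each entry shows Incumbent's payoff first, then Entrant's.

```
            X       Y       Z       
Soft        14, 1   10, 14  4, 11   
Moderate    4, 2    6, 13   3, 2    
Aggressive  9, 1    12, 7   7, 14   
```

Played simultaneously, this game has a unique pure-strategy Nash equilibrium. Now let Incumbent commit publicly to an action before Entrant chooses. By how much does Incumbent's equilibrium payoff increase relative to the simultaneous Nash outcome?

3

Backward induction with Incumbent moving first.
- Soft: Entrant compares 1, 14, 11 and picks Y; Incumbent would get 10.
- Moderate: Entrant compares 2, 13, 2 and picks Y; Incumbent would get 6.
- Aggressive: Entrant compares 1, 7, 14 and picks Z; Incumbent would get 7.
Maximizing over 10, 6, 7, Incumbent chooses Soft. Subgame-perfect outcome: (Soft, Y) with payoffs (10, 14).
Now find the simultaneous Nash equilibrium.
Incumbent's best replies: X→Soft; Y→Aggressive; Z→Aggressive.
Entrant's best replies: Soft→Y; Moderate→Y; Aggressive→Z.
Only (Aggressive, Z) has each player best-responding; Nash payoffs (7, 14).
Incumbent's commitment gain: 10 − 7 = 3.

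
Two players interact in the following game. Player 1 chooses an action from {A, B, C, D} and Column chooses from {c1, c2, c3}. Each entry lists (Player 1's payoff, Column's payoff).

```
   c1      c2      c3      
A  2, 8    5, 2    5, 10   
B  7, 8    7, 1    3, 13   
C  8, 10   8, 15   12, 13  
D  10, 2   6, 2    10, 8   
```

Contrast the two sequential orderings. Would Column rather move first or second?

If Player 1 leads: Column's best replies are A→c3, B→c3, C→c2, D→c3; Player 1's induced payoffs 5, 3, 8, 10; outcome (D, c3), payoffs (10, 8).
If Column leads: Player 1's best replies are c1→D, c2→C, c3→C; Column's induced payoffs 2, 15, 13; outcome (C, c2), payoffs (8, 15).
Column gets 15 moving first and 8 moving second, so Column prefers to move first.

first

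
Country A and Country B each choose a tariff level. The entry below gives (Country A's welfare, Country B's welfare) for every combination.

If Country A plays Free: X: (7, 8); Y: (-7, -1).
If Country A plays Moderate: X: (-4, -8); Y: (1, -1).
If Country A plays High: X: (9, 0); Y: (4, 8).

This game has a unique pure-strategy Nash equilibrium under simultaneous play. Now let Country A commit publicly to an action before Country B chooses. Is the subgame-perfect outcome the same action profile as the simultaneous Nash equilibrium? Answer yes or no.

no

Solve by backward induction (Country A leads).
- Free: Country B compares 8, -1 and picks X; Country A would get 7.
- Moderate: Country B compares -8, -1 and picks Y; Country A would get 1.
- High: Country B compares 0, 8 and picks Y; Country A would get 4.
Among 7, 1, 4, the best is 7 at Free. Subgame-perfect outcome: (Free, X) with payoffs (7, 8).
Under simultaneous play:
Country A's best replies: X→High; Y→High.
Country B's best replies: Free→X; Moderate→Y; High→Y.
Only (High, Y) has each player best-responding; Nash payoffs (4, 8).
Sequential outcome (Free, X) differs from the Nash profile (High, Y).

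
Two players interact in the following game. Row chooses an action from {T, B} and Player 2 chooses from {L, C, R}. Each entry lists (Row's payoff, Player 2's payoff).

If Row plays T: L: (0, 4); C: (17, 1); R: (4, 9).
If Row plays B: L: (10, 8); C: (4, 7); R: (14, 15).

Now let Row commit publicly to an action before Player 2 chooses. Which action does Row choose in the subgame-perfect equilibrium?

B

Solve by backward induction (Row leads).
- T → Player 2 plays R (best of 4, 1, 9); Row gets 4.
- B → Player 2 plays R (best of 8, 7, 15); Row gets 14.
Maximizing over 4, 14, Row chooses B. Subgame-perfect outcome: (B, R) with payoffs (14, 15).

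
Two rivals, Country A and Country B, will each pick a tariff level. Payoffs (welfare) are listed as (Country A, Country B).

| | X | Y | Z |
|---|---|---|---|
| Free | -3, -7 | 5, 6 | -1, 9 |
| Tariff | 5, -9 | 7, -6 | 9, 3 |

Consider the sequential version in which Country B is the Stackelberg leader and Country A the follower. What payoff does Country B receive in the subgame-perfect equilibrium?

Work backward from Country A's decision.
- X: BR = Tariff, leader payoff -9.
- Y: BR = Tariff, leader payoff -6.
- Z: BR = Tariff, leader payoff 3.
Country B's induced payoffs are -9, -6, 3, so Country B commits to Z. Subgame-perfect outcome: (Tariff, Z) with payoffs (9, 3).

3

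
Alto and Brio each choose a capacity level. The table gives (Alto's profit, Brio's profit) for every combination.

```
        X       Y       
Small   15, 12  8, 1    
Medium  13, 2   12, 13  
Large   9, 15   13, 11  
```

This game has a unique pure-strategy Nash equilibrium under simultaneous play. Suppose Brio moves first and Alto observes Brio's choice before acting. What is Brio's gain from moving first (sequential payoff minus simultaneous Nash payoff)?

Alto best-responds to each possible Brio move:
- X: BR = Small, leader payoff 12.
- Y: BR = Large, leader payoff 11.
Brio's induced payoffs are 12, 11, so Brio commits to X. Subgame-perfect outcome: (Small, X) with payoffs (15, 12).
Under simultaneous play:
Alto's best replies: X→Small; Y→Large.
Brio's best replies: Small→X; Medium→Y; Large→X.
The unique mutual best reply is (Small, X), giving (15, 12).
Brio's commitment gain: 12 − 12 = 0.

0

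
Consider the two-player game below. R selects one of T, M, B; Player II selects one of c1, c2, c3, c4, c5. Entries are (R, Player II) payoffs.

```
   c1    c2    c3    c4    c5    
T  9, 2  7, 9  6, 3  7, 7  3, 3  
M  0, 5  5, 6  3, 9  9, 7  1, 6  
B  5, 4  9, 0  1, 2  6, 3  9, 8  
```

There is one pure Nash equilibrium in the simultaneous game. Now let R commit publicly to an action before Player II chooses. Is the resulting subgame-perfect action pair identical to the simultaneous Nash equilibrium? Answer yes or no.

yes

Backward induction with R moving first.
- T → Player II plays c2 (best of 2, 9, 3, 7, 3); R gets 7.
- M → Player II plays c3 (best of 5, 6, 9, 7, 6); R gets 3.
- B → Player II plays c5 (best of 4, 0, 2, 3, 8); R gets 9.
Maximizing over 7, 3, 9, R chooses B. Subgame-perfect outcome: (B, c5) with payoffs (9, 8).
Now find the simultaneous Nash equilibrium.
R's best replies: c1→T; c2→B; c3→T; c4→M; c5→B.
Player II's best replies: T→c2; M→c3; B→c5.
The unique mutual best reply is (B, c5), giving (9, 8).
Sequential outcome (B, c5) coincides with the Nash profile (B, c5).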